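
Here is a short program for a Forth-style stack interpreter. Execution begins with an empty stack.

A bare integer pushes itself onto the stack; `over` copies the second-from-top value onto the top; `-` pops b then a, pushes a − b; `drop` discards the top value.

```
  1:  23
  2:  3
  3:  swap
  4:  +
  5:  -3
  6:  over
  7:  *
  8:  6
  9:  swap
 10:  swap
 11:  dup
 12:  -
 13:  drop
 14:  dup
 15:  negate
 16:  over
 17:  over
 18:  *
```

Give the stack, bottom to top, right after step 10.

23    [23]
3     [23, 3]
swap  [3, 23]
+     [26]
-3    [26, -3]
over  [26, -3, 26]
*     [26, -78]
6     [26, -78, 6]
swap  [26, 6, -78]
swap  [26, -78, 6]

[26, -78, 6]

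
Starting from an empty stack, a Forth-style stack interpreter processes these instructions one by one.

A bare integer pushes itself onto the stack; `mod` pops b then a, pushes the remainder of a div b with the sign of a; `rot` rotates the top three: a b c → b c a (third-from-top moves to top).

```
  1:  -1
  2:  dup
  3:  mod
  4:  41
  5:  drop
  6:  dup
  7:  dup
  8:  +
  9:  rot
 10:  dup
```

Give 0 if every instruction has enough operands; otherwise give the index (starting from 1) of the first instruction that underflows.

-1   : [-1]
dup  : [-1, -1]
mod  : [0]
41   : [0, 41]
drop : [0]
dup  : [0, 0]
dup  : [0, 0, 0]
+    : [0, 0]
rot  — needs 3 operands, stack has 2 → underflow

9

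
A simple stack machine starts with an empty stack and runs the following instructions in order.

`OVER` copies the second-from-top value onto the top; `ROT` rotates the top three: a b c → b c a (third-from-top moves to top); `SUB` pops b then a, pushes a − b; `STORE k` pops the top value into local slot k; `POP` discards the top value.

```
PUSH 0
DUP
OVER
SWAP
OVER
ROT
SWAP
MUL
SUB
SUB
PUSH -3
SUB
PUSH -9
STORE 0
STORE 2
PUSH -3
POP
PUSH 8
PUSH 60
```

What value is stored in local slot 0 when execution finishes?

-9

PUSH 0  : [0]
DUP     : [0, 0]
OVER    : [0, 0, 0]
SWAP    : [0, 0, 0]
OVER    : [0, 0, 0, 0]
ROT     : [0, 0, 0, 0]
SWAP    : [0, 0, 0, 0]
MUL     : [0, 0, 0]
SUB     : [0, 0]
SUB     : [0]
PUSH -3 : [0, -3]
SUB     : [3]
PUSH -9 : [3, -9]
STORE 0 : [3]
STORE 2 : []
PUSH -3 : [-3]
POP     : []
PUSH 8  : [8]
PUSH 60 : [8, 60]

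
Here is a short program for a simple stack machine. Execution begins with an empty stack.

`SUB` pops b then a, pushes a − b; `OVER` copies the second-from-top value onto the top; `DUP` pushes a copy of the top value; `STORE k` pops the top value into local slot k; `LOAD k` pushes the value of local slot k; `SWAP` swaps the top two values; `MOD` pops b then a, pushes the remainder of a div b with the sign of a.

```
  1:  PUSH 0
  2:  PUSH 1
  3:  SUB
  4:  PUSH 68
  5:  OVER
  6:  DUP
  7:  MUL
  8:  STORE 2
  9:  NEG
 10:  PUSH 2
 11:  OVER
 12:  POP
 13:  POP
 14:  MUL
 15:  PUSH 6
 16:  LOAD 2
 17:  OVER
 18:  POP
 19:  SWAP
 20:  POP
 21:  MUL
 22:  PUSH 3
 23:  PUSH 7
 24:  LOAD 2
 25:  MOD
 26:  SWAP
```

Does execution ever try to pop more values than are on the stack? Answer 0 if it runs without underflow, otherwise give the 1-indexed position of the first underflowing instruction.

0

PUSH 0  → [0]
PUSH 1  → [0, 1]
SUB     → [-1]
PUSH 68 → [-1, 68]
OVER    → [-1, 68, -1]
DUP     → [-1, 68, -1, -1]
MUL     → [-1, 68, 1]
STORE 2 → [-1, 68]
NEG     → [-1, -68]
PUSH 2  → [-1, -68, 2]
OVER    → [-1, -68, 2, -68]
POP     → [-1, -68, 2]
POP     → [-1, -68]
MUL     → [68]
PUSH 6  → [68, 6]
LOAD 2  → [68, 6, 1]
OVER    → [68, 6, 1, 6]
POP     → [68, 6, 1]
SWAP    → [68, 1, 6]
POP     → [68, 1]
MUL     → [68]
PUSH 3  → [68, 3]
PUSH 7  → [68, 3, 7]
LOAD 2  → [68, 3, 7, 1]
MOD     → [68, 3, 0]
SWAP    → [68, 0, 3]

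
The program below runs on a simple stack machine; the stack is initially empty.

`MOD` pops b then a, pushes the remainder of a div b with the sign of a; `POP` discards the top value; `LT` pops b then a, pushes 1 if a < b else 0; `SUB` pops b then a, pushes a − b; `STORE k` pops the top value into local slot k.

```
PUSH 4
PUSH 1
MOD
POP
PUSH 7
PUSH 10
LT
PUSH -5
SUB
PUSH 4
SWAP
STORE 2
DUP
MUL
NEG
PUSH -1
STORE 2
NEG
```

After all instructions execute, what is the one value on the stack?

16

PUSH 4  -> [4]
PUSH 1  -> [4, 1]
MOD     -> [0]
POP     -> []
PUSH 7  -> [7]
PUSH 10 -> [7, 10]
LT      -> [1]
PUSH -5 -> [1, -5]
SUB     -> [6]
PUSH 4  -> [6, 4]
SWAP    -> [4, 6]
STORE 2 -> [4]
DUP     -> [4, 4]
MUL     -> [16]
NEG     -> [-16]
PUSH -1 -> [-16, -1]
STORE 2 -> [-16]
NEG     -> [16]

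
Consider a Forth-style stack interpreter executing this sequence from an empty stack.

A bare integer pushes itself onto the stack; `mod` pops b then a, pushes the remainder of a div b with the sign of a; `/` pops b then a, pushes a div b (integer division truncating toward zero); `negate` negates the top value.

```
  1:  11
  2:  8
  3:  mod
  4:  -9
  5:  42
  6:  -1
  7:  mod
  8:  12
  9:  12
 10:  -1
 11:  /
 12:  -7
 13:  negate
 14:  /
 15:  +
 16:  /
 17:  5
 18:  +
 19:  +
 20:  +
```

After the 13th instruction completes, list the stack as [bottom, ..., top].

[3, -9, 0, 12, -12, 7]

11     -> [11]
8      -> [11, 8]
mod    -> [3]
-9     -> [3, -9]
42     -> [3, -9, 42]
-1     -> [3, -9, 42, -1]
mod    -> [3, -9, 0]
12     -> [3, -9, 0, 12]
12     -> [3, -9, 0, 12, 12]
-1     -> [3, -9, 0, 12, 12, -1]
/      -> [3, -9, 0, 12, -12]
-7     -> [3, -9, 0, 12, -12, -7]
negate -> [3, -9, 0, 12, -12, 7]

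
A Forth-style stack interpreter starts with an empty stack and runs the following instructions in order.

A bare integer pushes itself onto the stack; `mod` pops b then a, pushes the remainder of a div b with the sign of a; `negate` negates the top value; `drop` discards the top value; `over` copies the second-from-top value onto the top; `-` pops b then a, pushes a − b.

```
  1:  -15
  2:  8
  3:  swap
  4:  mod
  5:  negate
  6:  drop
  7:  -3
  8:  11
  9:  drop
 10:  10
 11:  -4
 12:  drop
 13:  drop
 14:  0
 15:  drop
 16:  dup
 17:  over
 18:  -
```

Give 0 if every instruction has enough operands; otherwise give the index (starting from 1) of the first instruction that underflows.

0

-15    -> [-15]
8      -> [-15, 8]
swap   -> [8, -15]
mod    -> [8]
negate -> [-8]
drop   -> []
-3     -> [-3]
11     -> [-3, 11]
drop   -> [-3]
10     -> [-3, 10]
-4     -> [-3, 10, -4]
drop   -> [-3, 10]
drop   -> [-3]
0      -> [-3, 0]
drop   -> [-3]
dup    -> [-3, -3]
over   -> [-3, -3, -3]
-      -> [-3, 0]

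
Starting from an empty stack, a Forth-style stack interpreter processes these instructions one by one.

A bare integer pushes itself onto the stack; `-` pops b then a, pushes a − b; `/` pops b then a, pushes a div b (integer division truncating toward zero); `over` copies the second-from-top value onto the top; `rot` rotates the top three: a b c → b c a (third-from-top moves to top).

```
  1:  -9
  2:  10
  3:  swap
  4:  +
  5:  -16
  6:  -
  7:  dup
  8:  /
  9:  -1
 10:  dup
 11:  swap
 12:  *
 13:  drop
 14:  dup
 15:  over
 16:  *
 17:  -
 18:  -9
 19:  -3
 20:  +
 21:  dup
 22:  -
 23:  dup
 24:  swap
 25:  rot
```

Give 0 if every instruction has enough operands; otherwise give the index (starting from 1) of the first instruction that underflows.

0

-9    -9
10    -9 10
swap  10 -9
+     1
-16   1 -16
-     17
dup   17 17
/     1
-1    1 -1
dup   1 -1 -1
swap  1 -1 -1
*     1 1
drop  1
dup   1 1
over  1 1 1
*     1 1
-     0
-9    0 -9
-3    0 -9 -3
+     0 -12
dup   0 -12 -12
-     0 0
dup   0 0 0
swap  0 0 0
rot   0 0 0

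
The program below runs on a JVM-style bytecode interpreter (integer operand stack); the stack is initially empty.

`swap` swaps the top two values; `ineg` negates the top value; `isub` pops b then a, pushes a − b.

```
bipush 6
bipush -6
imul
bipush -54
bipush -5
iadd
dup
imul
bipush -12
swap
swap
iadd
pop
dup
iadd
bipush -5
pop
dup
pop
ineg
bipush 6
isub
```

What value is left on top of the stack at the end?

66

bipush 6   : 6
bipush -6  : 6 -6
imul       : -36
bipush -54 : -36 -54
bipush -5  : -36 -54 -5
iadd       : -36 -59
dup        : -36 -59 -59
imul       : -36 3481
bipush -12 : -36 3481 -12
swap       : -36 -12 3481
swap       : -36 3481 -12
iadd       : -36 3469
pop        : -36
dup        : -36 -36
iadd       : -72
bipush -5  : -72 -5
pop        : -72
dup        : -72 -72
pop        : -72
ineg       : 72
bipush 6   : 72 6
isub       : 66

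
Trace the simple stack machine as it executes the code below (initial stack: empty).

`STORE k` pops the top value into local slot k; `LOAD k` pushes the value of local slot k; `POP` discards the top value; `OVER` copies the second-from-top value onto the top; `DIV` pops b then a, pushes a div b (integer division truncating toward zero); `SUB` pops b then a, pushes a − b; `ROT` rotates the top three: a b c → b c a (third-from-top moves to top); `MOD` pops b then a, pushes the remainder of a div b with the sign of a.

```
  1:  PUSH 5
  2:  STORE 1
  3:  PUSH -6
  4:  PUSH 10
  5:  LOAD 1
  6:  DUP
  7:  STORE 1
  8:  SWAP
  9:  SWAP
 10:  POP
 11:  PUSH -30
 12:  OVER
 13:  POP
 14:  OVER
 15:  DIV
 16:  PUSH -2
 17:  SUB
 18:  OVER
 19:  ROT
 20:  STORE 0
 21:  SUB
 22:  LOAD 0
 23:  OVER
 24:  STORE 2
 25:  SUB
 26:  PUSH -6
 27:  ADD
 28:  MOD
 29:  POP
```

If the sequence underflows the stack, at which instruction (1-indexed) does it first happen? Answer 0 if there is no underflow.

0

PUSH 5   -> [5]
STORE 1  -> []
PUSH -6  -> [-6]
PUSH 10  -> [-6, 10]
LOAD 1   -> [-6, 10, 5]
DUP      -> [-6, 10, 5, 5]
STORE 1  -> [-6, 10, 5]
SWAP     -> [-6, 5, 10]
SWAP     -> [-6, 10, 5]
POP      -> [-6, 10]
PUSH -30 -> [-6, 10, -30]
OVER     -> [-6, 10, -30, 10]
POP      -> [-6, 10, -30]
OVER     -> [-6, 10, -30, 10]
DIV      -> [-6, 10, -3]
PUSH -2  -> [-6, 10, -3, -2]
SUB      -> [-6, 10, -1]
OVER     -> [-6, 10, -1, 10]
ROT      -> [-6, -1, 10, 10]
STORE 0  -> [-6, -1, 10]
SUB      -> [-6, -11]
LOAD 0   -> [-6, -11, 10]
OVER     -> [-6, -11, 10, -11]
STORE 2  -> [-6, -11, 10]
SUB      -> [-6, -21]
PUSH -6  -> [-6, -21, -6]
ADD      -> [-6, -27]
MOD      -> [-6]
POP      -> []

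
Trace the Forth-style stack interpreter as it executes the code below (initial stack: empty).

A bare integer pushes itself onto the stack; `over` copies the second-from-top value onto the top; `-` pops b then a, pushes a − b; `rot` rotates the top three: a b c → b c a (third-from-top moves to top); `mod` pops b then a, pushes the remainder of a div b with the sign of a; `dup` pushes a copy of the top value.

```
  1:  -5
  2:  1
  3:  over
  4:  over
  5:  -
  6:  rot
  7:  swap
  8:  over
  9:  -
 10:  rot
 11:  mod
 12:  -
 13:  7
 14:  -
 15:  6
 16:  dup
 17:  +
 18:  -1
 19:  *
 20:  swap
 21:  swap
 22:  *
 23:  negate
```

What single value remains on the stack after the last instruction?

-144

-5     -> -5
1      -> -5 1
over   -> -5 1 -5
over   -> -5 1 -5 1
-      -> -5 1 -6
rot    -> 1 -6 -5
swap   -> 1 -5 -6
over   -> 1 -5 -6 -5
-      -> 1 -5 -1
rot    -> -5 -1 1
mod    -> -5 0
-      -> -5
7      -> -5 7
-      -> -12
6      -> -12 6
dup    -> -12 6 6
+      -> -12 12
-1     -> -12 12 -1
*      -> -12 -12
swap   -> -12 -12
swap   -> -12 -12
*      -> 144
negate -> -144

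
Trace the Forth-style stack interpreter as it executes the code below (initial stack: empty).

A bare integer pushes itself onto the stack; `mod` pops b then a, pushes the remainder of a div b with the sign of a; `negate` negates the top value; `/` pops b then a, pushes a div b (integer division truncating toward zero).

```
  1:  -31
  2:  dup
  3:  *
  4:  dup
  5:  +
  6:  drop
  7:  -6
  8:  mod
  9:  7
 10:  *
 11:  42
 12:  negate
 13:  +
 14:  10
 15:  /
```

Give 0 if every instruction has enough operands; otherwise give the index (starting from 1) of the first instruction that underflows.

8

-31  : -31
dup  : -31 -31
*    : 961
dup  : 961 961
+    : 1922
drop : (empty)
-6   : -6
mod  — needs 2 operands, stack has 1 → underflow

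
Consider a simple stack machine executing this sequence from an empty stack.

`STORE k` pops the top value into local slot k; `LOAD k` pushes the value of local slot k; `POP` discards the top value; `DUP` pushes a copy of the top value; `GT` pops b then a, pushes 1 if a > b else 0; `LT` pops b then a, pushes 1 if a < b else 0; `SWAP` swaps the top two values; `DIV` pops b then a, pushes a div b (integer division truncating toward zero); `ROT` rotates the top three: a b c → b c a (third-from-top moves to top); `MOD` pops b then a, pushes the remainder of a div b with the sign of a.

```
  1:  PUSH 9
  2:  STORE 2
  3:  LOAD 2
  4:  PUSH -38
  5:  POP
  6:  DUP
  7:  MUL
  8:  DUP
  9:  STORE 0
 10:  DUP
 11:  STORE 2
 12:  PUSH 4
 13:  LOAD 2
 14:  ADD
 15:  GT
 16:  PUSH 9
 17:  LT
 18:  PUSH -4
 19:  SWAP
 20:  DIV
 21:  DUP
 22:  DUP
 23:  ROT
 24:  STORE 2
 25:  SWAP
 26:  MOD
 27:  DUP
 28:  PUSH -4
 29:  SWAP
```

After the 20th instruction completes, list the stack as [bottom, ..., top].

PUSH 9   -> 9
STORE 2  -> (empty)
LOAD 2   -> 9
PUSH -38 -> 9 -38
POP      -> 9
DUP      -> 9 9
MUL      -> 81
DUP      -> 81 81
STORE 0  -> 81
DUP      -> 81 81
STORE 2  -> 81
PUSH 4   -> 81 4
LOAD 2   -> 81 4 81
ADD      -> 81 85
GT       -> 0
PUSH 9   -> 0 9
LT       -> 1
PUSH -4  -> 1 -4
SWAP     -> -4 1
DIV      -> -4

[-4]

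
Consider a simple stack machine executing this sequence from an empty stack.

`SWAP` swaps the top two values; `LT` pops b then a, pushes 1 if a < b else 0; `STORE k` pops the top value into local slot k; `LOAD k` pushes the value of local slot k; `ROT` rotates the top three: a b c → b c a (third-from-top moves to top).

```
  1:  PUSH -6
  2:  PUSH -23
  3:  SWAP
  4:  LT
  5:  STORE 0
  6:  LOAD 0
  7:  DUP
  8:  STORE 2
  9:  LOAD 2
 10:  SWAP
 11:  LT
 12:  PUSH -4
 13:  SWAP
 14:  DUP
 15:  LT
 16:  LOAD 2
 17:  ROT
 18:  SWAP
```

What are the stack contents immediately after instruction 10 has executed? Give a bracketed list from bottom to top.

PUSH -6   -6
PUSH -23  -6 -23
SWAP      -23 -6
LT        1
STORE 0   (empty)
LOAD 0    1
DUP       1 1
STORE 2   1
LOAD 2    1 1
SWAP      1 1

[1, 1]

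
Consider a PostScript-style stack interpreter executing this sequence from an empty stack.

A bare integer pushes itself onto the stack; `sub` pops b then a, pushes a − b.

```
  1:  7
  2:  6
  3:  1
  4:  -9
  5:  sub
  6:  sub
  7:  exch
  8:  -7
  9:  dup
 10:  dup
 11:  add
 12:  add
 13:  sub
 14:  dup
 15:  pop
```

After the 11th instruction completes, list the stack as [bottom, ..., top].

7    : 7
6    : 7 6
1    : 7 6 1
-9   : 7 6 1 -9
sub  : 7 6 10
sub  : 7 -4
exch : -4 7
-7   : -4 7 -7
dup  : -4 7 -7 -7
dup  : -4 7 -7 -7 -7
add  : -4 7 -7 -14

[-4, 7, -7, -14]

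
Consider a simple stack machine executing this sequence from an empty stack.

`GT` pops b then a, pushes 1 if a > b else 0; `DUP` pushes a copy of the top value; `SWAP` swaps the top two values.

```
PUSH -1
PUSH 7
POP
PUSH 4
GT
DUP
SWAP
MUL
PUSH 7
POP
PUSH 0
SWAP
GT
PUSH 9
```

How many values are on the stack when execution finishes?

PUSH -1 → [-1]
PUSH 7  → [-1, 7]
POP     → [-1]
PUSH 4  → [-1, 4]
GT      → [0]
DUP     → [0, 0]
SWAP    → [0, 0]
MUL     → [0]
PUSH 7  → [0, 7]
POP     → [0]
PUSH 0  → [0, 0]
SWAP    → [0, 0]
GT      → [0]
PUSH 9  → [0, 9]

2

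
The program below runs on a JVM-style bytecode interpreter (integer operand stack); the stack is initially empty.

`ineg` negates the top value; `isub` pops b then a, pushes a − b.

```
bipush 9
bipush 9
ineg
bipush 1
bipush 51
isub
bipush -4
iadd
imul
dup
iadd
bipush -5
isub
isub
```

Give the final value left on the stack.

bipush 9  : 9
bipush 9  : 9 9
ineg      : 9 -9
bipush 1  : 9 -9 1
bipush 51 : 9 -9 1 51
isub      : 9 -9 -50
bipush -4 : 9 -9 -50 -4
iadd      : 9 -9 -54
imul      : 9 486
dup       : 9 486 486
iadd      : 9 972
bipush -5 : 9 972 -5
isub      : 9 977
isub      : -968

-968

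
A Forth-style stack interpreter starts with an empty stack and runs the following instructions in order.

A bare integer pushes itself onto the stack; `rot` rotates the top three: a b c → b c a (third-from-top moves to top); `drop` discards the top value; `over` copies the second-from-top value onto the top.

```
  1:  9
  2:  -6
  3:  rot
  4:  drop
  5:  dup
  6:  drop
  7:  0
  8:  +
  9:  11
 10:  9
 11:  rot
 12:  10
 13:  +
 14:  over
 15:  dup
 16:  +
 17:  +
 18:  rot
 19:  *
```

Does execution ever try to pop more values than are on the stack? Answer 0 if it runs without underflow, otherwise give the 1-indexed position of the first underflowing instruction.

3

9  → [9]
-6 → [9, -6]
rot  — needs 3 operands, stack has 2 → underflow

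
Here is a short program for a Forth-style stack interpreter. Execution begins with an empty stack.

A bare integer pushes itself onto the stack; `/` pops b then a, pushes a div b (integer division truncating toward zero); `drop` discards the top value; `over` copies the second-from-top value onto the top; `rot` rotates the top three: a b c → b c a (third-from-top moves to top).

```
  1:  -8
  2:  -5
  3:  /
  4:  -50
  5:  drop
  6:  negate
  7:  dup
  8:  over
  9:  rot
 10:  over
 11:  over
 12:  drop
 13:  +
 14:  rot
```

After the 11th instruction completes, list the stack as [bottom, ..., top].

-8     : [-8]
-5     : [-8, -5]
/      : [1]
-50    : [1, -50]
drop   : [1]
negate : [-1]
dup    : [-1, -1]
over   : [-1, -1, -1]
rot    : [-1, -1, -1]
over   : [-1, -1, -1, -1]
over   : [-1, -1, -1, -1, -1]

[-1, -1, -1, -1, -1]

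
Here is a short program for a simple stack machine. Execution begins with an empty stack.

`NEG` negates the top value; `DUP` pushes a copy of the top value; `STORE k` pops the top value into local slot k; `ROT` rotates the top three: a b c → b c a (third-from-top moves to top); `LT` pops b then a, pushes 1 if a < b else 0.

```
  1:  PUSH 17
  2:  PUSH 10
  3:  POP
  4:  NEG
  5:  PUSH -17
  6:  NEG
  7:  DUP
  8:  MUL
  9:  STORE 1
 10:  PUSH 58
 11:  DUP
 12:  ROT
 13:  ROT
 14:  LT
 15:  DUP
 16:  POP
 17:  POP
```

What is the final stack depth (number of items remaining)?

1

PUSH 17  -> 17
PUSH 10  -> 17 10
POP      -> 17
NEG      -> -17
PUSH -17 -> -17 -17
NEG      -> -17 17
DUP      -> -17 17 17
MUL      -> -17 289
STORE 1  -> -17
PUSH 58  -> -17 58
DUP      -> -17 58 58
ROT      -> 58 58 -17
ROT      -> 58 -17 58
LT       -> 58 1
DUP      -> 58 1 1
POP      -> 58 1
POP      -> 58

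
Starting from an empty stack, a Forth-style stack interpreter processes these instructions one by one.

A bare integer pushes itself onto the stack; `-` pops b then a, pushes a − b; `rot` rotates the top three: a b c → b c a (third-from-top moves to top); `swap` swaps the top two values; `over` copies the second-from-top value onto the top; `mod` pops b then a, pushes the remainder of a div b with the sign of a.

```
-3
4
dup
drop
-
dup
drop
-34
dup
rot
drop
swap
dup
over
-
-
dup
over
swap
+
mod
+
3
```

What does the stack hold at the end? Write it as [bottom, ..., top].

-3    [-3]
4     [-3, 4]
dup   [-3, 4, 4]
drop  [-3, 4]
-     [-7]
dup   [-7, -7]
drop  [-7]
-34   [-7, -34]
dup   [-7, -34, -34]
rot   [-34, -34, -7]
drop  [-34, -34]
swap  [-34, -34]
dup   [-34, -34, -34]
over  [-34, -34, -34, -34]
-     [-34, -34, 0]
-     [-34, -34]
dup   [-34, -34, -34]
over  [-34, -34, -34, -34]
swap  [-34, -34, -34, -34]
+     [-34, -34, -68]
mod   [-34, -34]
+     [-68]
3     [-68, 3]

[-68, 3]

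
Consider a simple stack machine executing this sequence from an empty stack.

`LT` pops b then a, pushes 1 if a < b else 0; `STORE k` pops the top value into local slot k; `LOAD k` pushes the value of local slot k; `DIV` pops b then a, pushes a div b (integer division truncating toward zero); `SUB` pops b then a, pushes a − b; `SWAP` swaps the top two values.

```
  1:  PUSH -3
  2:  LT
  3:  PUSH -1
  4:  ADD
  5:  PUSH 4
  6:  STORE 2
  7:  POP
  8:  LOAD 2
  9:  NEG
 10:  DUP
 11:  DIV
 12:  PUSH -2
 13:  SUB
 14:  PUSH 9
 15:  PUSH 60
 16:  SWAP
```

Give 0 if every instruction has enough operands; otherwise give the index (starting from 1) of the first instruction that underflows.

2

PUSH -3 → [-3]
LT  — needs 2 operands, stack has 1 → underflow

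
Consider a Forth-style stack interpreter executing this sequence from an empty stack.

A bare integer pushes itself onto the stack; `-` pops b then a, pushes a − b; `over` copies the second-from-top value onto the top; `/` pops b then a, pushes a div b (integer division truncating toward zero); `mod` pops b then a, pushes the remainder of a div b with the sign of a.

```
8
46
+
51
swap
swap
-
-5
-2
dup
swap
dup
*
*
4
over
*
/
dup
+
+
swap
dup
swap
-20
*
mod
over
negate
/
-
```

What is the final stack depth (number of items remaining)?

8      : [8]
46     : [8, 46]
+      : [54]
51     : [54, 51]
swap   : [51, 54]
swap   : [54, 51]
-      : [3]
-5     : [3, -5]
-2     : [3, -5, -2]
dup    : [3, -5, -2, -2]
swap   : [3, -5, -2, -2]
dup    : [3, -5, -2, -2, -2]
*      : [3, -5, -2, 4]
*      : [3, -5, -8]
4      : [3, -5, -8, 4]
over   : [3, -5, -8, 4, -8]
*      : [3, -5, -8, -32]
/      : [3, -5, 0]
dup    : [3, -5, 0, 0]
+      : [3, -5, 0]
+      : [3, -5]
swap   : [-5, 3]
dup    : [-5, 3, 3]
swap   : [-5, 3, 3]
-20    : [-5, 3, 3, -20]
*      : [-5, 3, -60]
mod    : [-5, 3]
over   : [-5, 3, -5]
negate : [-5, 3, 5]
/      : [-5, 0]
-      : [-5]

1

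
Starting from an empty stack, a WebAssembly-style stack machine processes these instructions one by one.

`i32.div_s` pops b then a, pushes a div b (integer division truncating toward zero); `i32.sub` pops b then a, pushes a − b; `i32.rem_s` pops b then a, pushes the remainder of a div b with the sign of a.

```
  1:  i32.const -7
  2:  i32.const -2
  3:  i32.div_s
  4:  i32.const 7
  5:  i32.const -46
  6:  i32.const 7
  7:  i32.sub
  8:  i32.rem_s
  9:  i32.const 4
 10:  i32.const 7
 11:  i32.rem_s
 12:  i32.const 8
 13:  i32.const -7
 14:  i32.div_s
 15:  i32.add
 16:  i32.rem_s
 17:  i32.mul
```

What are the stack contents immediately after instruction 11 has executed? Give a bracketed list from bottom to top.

[3, 7, 4]

i32.const -7  → [-7]
i32.const -2  → [-7, -2]
i32.div_s     → [3]
i32.const 7   → [3, 7]
i32.const -46 → [3, 7, -46]
i32.const 7   → [3, 7, -46, 7]
i32.sub       → [3, 7, -53]
i32.rem_s     → [3, 7]
i32.const 4   → [3, 7, 4]
i32.const 7   → [3, 7, 4, 7]
i32.rem_s     → [3, 7, 4]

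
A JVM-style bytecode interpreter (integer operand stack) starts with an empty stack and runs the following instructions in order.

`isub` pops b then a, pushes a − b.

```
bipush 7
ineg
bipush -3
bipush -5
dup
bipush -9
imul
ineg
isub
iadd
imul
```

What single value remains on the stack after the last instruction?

-259

bipush 7  : [7]
ineg      : [-7]
bipush -3 : [-7, -3]
bipush -5 : [-7, -3, -5]
dup       : [-7, -3, -5, -5]
bipush -9 : [-7, -3, -5, -5, -9]
imul      : [-7, -3, -5, 45]
ineg      : [-7, -3, -5, -45]
isub      : [-7, -3, 40]
iadd      : [-7, 37]
imul      : [-259]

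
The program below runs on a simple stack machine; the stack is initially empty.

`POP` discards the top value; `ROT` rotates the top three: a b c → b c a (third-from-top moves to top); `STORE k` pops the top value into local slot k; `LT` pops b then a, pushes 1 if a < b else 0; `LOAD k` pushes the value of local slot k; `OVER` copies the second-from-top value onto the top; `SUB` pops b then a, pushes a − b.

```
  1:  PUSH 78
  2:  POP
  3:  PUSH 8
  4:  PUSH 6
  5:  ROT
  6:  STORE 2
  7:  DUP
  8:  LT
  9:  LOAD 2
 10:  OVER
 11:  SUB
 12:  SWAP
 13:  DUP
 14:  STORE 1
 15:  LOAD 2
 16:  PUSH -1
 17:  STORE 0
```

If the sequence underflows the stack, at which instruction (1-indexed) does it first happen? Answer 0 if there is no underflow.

PUSH 78 : 78
POP     : (empty)
PUSH 8  : 8
PUSH 6  : 8 6
ROT  — needs 3 operands, stack has 2 → underflow

5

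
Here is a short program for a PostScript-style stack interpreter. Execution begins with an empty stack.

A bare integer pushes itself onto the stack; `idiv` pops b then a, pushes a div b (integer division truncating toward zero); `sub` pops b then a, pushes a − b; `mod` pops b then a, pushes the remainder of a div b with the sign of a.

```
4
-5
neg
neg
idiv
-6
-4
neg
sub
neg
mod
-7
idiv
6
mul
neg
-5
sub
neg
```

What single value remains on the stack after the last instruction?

4    → [4]
-5   → [4, -5]
neg  → [4, 5]
neg  → [4, -5]
idiv → [0]
-6   → [0, -6]
-4   → [0, -6, -4]
neg  → [0, -6, 4]
sub  → [0, -10]
neg  → [0, 10]
mod  → [0]
-7   → [0, -7]
idiv → [0]
6    → [0, 6]
mul  → [0]
neg  → [0]
-5   → [0, -5]
sub  → [5]
neg  → [-5]

-5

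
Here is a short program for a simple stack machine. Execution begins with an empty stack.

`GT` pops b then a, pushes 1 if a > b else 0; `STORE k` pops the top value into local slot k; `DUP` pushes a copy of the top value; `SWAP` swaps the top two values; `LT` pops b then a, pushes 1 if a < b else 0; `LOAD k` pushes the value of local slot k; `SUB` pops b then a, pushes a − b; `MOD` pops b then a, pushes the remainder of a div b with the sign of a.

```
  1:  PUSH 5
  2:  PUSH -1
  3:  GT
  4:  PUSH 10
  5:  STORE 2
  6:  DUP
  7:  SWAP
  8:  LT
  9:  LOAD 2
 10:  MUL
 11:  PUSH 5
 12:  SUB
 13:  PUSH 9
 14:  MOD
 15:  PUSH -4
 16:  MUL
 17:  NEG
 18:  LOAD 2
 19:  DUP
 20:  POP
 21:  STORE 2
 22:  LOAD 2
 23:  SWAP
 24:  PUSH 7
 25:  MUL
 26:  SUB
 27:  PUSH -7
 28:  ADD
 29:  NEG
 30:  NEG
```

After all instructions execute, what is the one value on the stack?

PUSH 5  -> 5
PUSH -1 -> 5 -1
GT      -> 1
PUSH 10 -> 1 10
STORE 2 -> 1
DUP     -> 1 1
SWAP    -> 1 1
LT      -> 0
LOAD 2  -> 0 10
MUL     -> 0
PUSH 5  -> 0 5
SUB     -> -5
PUSH 9  -> -5 9
MOD     -> -5
PUSH -4 -> -5 -4
MUL     -> 20
NEG     -> -20
LOAD 2  -> -20 10
DUP     -> -20 10 10
POP     -> -20 10
STORE 2 -> -20
LOAD 2  -> -20 10
SWAP    -> 10 -20
PUSH 7  -> 10 -20 7
MUL     -> 10 -140
SUB     -> 150
PUSH -7 -> 150 -7
ADD     -> 143
NEG     -> -143
NEG     -> 143

143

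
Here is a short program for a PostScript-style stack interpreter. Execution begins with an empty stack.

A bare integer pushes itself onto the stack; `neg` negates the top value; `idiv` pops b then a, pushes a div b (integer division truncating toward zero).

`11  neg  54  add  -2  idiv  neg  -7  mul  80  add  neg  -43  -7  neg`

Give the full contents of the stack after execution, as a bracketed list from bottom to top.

11   → [11]
neg  → [-11]
54   → [-11, 54]
add  → [43]
-2   → [43, -2]
idiv → [-21]
neg  → [21]
-7   → [21, -7]
mul  → [-147]
80   → [-147, 80]
add  → [-67]
neg  → [67]
-43  → [67, -43]
-7   → [67, -43, -7]
neg  → [67, -43, 7]

[67, -43, 7]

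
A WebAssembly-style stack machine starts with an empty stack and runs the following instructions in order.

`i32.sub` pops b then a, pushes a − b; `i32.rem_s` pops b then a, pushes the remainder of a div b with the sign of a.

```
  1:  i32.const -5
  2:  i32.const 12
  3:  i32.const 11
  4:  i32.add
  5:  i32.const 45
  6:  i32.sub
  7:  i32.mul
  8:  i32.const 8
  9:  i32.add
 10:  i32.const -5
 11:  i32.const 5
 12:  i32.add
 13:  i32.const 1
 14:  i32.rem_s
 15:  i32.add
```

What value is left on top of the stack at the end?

i32.const -5 : [-5]
i32.const 12 : [-5, 12]
i32.const 11 : [-5, 12, 11]
i32.add      : [-5, 23]
i32.const 45 : [-5, 23, 45]
i32.sub      : [-5, -22]
i32.mul      : [110]
i32.const 8  : [110, 8]
i32.add      : [118]
i32.const -5 : [118, -5]
i32.const 5  : [118, -5, 5]
i32.add      : [118, 0]
i32.const 1  : [118, 0, 1]
i32.rem_s    : [118, 0]
i32.add      : [118]

118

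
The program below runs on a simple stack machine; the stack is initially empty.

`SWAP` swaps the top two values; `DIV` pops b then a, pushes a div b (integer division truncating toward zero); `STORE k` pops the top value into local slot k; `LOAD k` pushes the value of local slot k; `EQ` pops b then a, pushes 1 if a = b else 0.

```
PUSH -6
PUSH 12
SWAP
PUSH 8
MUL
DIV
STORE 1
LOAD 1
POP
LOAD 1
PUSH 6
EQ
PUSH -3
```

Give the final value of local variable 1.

PUSH -6 : [-6]
PUSH 12 : [-6, 12]
SWAP    : [12, -6]
PUSH 8  : [12, -6, 8]
MUL     : [12, -48]
DIV     : [0]
STORE 1 : []
LOAD 1  : [0]
POP     : []
LOAD 1  : [0]
PUSH 6  : [0, 6]
EQ      : [0]
PUSH -3 : [0, -3]

0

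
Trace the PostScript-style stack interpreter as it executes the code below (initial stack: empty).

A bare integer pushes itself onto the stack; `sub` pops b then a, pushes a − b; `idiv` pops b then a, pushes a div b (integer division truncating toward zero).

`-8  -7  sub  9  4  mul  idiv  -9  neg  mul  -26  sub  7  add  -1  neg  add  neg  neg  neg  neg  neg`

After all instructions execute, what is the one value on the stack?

-8    -8
-7    -8 -7
sub   -1
9     -1 9
4     -1 9 4
mul   -1 36
idiv  0
-9    0 -9
neg   0 9
mul   0
-26   0 -26
sub   26
7     26 7
add   33
-1    33 -1
neg   33 1
add   34
neg   -34
neg   34
neg   -34
neg   34
neg   -34

-34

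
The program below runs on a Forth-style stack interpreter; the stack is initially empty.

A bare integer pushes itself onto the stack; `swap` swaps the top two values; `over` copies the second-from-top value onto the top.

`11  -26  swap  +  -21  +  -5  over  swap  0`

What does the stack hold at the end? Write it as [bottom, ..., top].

11    [11]
-26   [11, -26]
swap  [-26, 11]
+     [-15]
-21   [-15, -21]
+     [-36]
-5    [-36, -5]
over  [-36, -5, -36]
swap  [-36, -36, -5]
0     [-36, -36, -5, 0]

[-36, -36, -5, 0]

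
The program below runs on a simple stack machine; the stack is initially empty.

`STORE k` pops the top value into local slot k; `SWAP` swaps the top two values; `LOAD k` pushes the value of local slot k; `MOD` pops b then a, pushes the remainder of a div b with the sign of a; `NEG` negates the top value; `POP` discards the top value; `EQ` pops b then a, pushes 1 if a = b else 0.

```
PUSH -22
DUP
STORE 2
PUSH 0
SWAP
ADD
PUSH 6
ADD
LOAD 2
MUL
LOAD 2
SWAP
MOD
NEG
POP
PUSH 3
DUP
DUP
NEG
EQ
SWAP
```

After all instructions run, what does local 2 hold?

-22

PUSH -22 → -22
DUP      → -22 -22
STORE 2  → -22
PUSH 0   → -22 0
SWAP     → 0 -22
ADD      → -22
PUSH 6   → -22 6
ADD      → -16
LOAD 2   → -16 -22
MUL      → 352
LOAD 2   → 352 -22
SWAP     → -22 352
MOD      → -22
NEG      → 22
POP      → (empty)
PUSH 3   → 3
DUP      → 3 3
DUP      → 3 3 3
NEG      → 3 3 -3
EQ       → 3 0
SWAP     → 0 3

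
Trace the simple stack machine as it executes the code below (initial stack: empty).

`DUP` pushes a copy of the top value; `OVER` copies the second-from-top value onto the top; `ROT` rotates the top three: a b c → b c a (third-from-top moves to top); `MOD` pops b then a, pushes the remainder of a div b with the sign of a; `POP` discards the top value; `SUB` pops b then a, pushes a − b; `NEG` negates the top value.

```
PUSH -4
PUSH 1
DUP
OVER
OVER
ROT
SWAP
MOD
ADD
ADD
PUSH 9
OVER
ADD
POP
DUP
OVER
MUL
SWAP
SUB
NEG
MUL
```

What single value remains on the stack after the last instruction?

PUSH -4  [-4]
PUSH 1   [-4, 1]
DUP      [-4, 1, 1]
OVER     [-4, 1, 1, 1]
OVER     [-4, 1, 1, 1, 1]
ROT      [-4, 1, 1, 1, 1]
SWAP     [-4, 1, 1, 1, 1]
MOD      [-4, 1, 1, 0]
ADD      [-4, 1, 1]
ADD      [-4, 2]
PUSH 9   [-4, 2, 9]
OVER     [-4, 2, 9, 2]
ADD      [-4, 2, 11]
POP      [-4, 2]
DUP      [-4, 2, 2]
OVER     [-4, 2, 2, 2]
MUL      [-4, 2, 4]
SWAP     [-4, 4, 2]
SUB      [-4, 2]
NEG      [-4, -2]
MUL      [8]

8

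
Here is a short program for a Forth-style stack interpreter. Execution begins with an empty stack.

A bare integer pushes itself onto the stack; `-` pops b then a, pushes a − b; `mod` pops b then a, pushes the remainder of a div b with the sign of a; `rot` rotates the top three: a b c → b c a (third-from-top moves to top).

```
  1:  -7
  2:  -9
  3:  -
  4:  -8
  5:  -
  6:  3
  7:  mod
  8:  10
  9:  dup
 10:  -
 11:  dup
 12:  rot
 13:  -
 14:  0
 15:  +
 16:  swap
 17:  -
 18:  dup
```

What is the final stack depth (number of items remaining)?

2

-7   -> [-7]
-9   -> [-7, -9]
-    -> [2]
-8   -> [2, -8]
-    -> [10]
3    -> [10, 3]
mod  -> [1]
10   -> [1, 10]
dup  -> [1, 10, 10]
-    -> [1, 0]
dup  -> [1, 0, 0]
rot  -> [0, 0, 1]
-    -> [0, -1]
0    -> [0, -1, 0]
+    -> [0, -1]
swap -> [-1, 0]
-    -> [-1]
dup  -> [-1, -1]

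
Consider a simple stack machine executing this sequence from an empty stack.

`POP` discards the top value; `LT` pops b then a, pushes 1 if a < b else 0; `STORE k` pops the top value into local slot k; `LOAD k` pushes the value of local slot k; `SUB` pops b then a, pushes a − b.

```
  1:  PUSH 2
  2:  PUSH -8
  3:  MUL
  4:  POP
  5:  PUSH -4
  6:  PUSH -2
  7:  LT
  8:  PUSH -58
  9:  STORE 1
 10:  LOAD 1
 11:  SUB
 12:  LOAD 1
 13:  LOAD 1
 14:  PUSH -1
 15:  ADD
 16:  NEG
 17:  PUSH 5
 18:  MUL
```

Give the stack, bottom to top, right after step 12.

PUSH 2   -> 2
PUSH -8  -> 2 -8
MUL      -> -16
POP      -> (empty)
PUSH -4  -> -4
PUSH -2  -> -4 -2
LT       -> 1
PUSH -58 -> 1 -58
STORE 1  -> 1
LOAD 1   -> 1 -58
SUB      -> 59
LOAD 1   -> 59 -58

[59, -58]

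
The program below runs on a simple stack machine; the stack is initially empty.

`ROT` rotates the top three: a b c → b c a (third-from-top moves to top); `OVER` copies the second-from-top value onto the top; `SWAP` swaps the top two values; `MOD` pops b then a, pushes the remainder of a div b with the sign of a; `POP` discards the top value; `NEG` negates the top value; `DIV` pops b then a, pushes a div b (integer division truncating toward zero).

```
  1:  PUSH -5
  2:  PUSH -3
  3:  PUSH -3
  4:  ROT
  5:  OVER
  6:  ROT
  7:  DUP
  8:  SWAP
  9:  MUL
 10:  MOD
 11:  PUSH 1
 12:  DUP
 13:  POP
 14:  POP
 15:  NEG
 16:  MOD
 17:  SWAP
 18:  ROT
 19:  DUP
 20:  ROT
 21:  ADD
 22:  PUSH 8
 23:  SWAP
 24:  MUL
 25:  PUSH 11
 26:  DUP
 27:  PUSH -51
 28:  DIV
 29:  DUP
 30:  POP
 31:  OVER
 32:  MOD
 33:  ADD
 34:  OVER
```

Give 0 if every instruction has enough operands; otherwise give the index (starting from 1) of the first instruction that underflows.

18

PUSH -5 → -5
PUSH -3 → -5 -3
PUSH -3 → -5 -3 -3
ROT     → -3 -3 -5
OVER    → -3 -3 -5 -3
ROT     → -3 -5 -3 -3
DUP     → -3 -5 -3 -3 -3
SWAP    → -3 -5 -3 -3 -3
MUL     → -3 -5 -3 9
MOD     → -3 -5 -3
PUSH 1  → -3 -5 -3 1
DUP     → -3 -5 -3 1 1
POP     → -3 -5 -3 1
POP     → -3 -5 -3
NEG     → -3 -5 3
MOD     → -3 -2
SWAP    → -2 -3
ROT  — needs 3 operands, stack has 2 → underflow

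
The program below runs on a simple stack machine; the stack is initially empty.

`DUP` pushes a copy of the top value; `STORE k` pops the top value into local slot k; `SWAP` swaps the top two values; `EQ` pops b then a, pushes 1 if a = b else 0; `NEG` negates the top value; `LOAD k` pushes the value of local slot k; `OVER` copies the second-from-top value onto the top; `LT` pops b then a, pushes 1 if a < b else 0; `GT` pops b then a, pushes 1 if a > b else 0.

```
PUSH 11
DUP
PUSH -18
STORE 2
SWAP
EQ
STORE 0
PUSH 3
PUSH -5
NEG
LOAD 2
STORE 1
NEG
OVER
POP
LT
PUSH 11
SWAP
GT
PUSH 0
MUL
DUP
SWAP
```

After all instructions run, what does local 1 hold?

PUSH 11  : 11
DUP      : 11 11
PUSH -18 : 11 11 -18
STORE 2  : 11 11
SWAP     : 11 11
EQ       : 1
STORE 0  : (empty)
PUSH 3   : 3
PUSH -5  : 3 -5
NEG      : 3 5
LOAD 2   : 3 5 -18
STORE 1  : 3 5
NEG      : 3 -5
OVER     : 3 -5 3
POP      : 3 -5
LT       : 0
PUSH 11  : 0 11
SWAP     : 11 0
GT       : 1
PUSH 0   : 1 0
MUL      : 0
DUP      : 0 0
SWAP     : 0 0

-18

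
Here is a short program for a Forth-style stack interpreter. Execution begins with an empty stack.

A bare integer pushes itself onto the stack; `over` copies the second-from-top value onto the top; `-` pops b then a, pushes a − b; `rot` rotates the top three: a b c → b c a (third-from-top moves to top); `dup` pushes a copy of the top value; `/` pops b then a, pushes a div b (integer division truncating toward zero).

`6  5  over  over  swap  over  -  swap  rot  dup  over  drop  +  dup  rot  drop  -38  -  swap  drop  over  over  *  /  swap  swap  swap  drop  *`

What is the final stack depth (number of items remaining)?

6    : [6]
5    : [6, 5]
over : [6, 5, 6]
over : [6, 5, 6, 5]
swap : [6, 5, 5, 6]
over : [6, 5, 5, 6, 5]
-    : [6, 5, 5, 1]
swap : [6, 5, 1, 5]
rot  : [6, 1, 5, 5]
dup  : [6, 1, 5, 5, 5]
over : [6, 1, 5, 5, 5, 5]
drop : [6, 1, 5, 5, 5]
+    : [6, 1, 5, 10]
dup  : [6, 1, 5, 10, 10]
rot  : [6, 1, 10, 10, 5]
drop : [6, 1, 10, 10]
-38  : [6, 1, 10, 10, -38]
-    : [6, 1, 10, 48]
swap : [6, 1, 48, 10]
drop : [6, 1, 48]
over : [6, 1, 48, 1]
over : [6, 1, 48, 1, 48]
*    : [6, 1, 48, 48]
/    : [6, 1, 1]
swap : [6, 1, 1]
swap : [6, 1, 1]
swap : [6, 1, 1]
drop : [6, 1]
*    : [6]

1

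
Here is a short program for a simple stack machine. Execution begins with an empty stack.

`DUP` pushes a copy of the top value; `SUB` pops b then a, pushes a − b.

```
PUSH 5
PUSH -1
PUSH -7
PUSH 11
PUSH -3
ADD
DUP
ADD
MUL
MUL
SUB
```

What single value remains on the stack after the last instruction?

-107

PUSH 5  → 5
PUSH -1 → 5 -1
PUSH -7 → 5 -1 -7
PUSH 11 → 5 -1 -7 11
PUSH -3 → 5 -1 -7 11 -3
ADD     → 5 -1 -7 8
DUP     → 5 -1 -7 8 8
ADD     → 5 -1 -7 16
MUL     → 5 -1 -112
MUL     → 5 112
SUB     → -107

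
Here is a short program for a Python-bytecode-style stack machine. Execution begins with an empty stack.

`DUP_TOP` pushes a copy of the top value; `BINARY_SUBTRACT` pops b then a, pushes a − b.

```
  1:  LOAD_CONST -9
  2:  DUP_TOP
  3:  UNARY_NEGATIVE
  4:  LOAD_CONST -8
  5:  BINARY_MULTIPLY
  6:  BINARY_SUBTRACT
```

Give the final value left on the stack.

LOAD_CONST -9   -> [-9]
DUP_TOP         -> [-9, -9]
UNARY_NEGATIVE  -> [-9, 9]
LOAD_CONST -8   -> [-9, 9, -8]
BINARY_MULTIPLY -> [-9, -72]
BINARY_SUBTRACT -> [63]

63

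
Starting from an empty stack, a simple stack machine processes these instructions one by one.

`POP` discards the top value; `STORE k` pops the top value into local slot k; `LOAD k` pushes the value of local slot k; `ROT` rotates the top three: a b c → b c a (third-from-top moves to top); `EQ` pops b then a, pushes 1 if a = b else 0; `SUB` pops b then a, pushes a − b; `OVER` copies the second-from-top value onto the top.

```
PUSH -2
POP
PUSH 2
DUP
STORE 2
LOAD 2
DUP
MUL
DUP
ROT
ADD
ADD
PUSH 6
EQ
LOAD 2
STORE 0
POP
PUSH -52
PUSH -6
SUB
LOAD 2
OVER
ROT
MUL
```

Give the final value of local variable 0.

2

PUSH -2  → [-2]
POP      → []
PUSH 2   → [2]
DUP      → [2, 2]
STORE 2  → [2]
LOAD 2   → [2, 2]
DUP      → [2, 2, 2]
MUL      → [2, 4]
DUP      → [2, 4, 4]
ROT      → [4, 4, 2]
ADD      → [4, 6]
ADD      → [10]
PUSH 6   → [10, 6]
EQ       → [0]
LOAD 2   → [0, 2]
STORE 0  → [0]
POP      → []
PUSH -52 → [-52]
PUSH -6  → [-52, -6]
SUB      → [-46]
LOAD 2   → [-46, 2]
OVER     → [-46, 2, -46]
ROT      → [2, -46, -46]
MUL      → [2, 2116]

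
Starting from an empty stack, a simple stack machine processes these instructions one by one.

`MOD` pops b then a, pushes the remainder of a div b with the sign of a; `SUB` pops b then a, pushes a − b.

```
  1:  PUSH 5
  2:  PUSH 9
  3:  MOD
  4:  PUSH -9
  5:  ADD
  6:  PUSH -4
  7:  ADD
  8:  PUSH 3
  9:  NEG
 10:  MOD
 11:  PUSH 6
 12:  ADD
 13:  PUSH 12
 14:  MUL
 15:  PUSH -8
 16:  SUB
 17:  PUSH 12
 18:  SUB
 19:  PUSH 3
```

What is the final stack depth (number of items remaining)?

2

PUSH 5  -> 5
PUSH 9  -> 5 9
MOD     -> 5
PUSH -9 -> 5 -9
ADD     -> -4
PUSH -4 -> -4 -4
ADD     -> -8
PUSH 3  -> -8 3
NEG     -> -8 -3
MOD     -> -2
PUSH 6  -> -2 6
ADD     -> 4
PUSH 12 -> 4 12
MUL     -> 48
PUSH -8 -> 48 -8
SUB     -> 56
PUSH 12 -> 56 12
SUB     -> 44
PUSH 3  -> 44 3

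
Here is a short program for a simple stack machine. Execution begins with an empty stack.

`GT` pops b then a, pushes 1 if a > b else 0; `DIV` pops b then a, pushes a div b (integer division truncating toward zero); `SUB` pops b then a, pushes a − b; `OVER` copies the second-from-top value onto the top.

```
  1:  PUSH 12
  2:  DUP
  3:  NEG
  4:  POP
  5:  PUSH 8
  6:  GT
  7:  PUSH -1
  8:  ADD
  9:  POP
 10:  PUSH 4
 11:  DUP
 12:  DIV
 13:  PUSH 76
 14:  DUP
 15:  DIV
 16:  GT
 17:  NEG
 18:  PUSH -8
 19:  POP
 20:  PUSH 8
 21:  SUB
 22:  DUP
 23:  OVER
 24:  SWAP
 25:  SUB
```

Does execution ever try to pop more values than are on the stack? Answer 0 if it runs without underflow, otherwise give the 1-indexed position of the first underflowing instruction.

PUSH 12 -> [12]
DUP     -> [12, 12]
NEG     -> [12, -12]
POP     -> [12]
PUSH 8  -> [12, 8]
GT      -> [1]
PUSH -1 -> [1, -1]
ADD     -> [0]
POP     -> []
PUSH 4  -> [4]
DUP     -> [4, 4]
DIV     -> [1]
PUSH 76 -> [1, 76]
DUP     -> [1, 76, 76]
DIV     -> [1, 1]
GT      -> [0]
NEG     -> [0]
PUSH -8 -> [0, -8]
POP     -> [0]
PUSH 8  -> [0, 8]
SUB     -> [-8]
DUP     -> [-8, -8]
OVER    -> [-8, -8, -8]
SWAP    -> [-8, -8, -8]
SUB     -> [-8, 0]

0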